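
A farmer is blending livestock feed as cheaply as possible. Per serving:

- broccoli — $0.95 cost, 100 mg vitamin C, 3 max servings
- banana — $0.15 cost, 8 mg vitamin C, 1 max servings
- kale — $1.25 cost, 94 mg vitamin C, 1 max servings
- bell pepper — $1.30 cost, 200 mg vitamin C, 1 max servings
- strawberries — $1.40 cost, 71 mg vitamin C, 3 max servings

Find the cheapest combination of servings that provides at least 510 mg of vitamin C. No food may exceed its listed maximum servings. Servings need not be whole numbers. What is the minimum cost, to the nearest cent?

$4.28

Cost per mg of vitamin C: bell pepper $0.0065, broccoli $0.0095, kale $0.0133, banana $0.0187, strawberries $0.0197.
Take 1 serving of bell pepper: +200.0 mg vitamin C for $1.30 (total $1.30, still need 310.0 mg).
Take 3 servings of broccoli: +300.0 mg vitamin C for $2.85 (total $4.15, still need 10.0 mg).
Take 0.1064 servings of kale: +10.0 mg vitamin C for $0.13 (total $4.28, still need 0.0 mg).
Filling from the cheapest source first is optimal under one linear minimum: $4.28.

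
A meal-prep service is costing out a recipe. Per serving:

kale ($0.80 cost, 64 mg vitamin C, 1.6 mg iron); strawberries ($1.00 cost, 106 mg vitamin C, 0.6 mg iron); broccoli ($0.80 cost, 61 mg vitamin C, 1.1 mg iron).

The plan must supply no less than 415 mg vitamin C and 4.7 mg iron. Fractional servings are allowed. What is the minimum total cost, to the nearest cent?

Check every corner: each single food scaled to meet both minima, and each pair solved so both constraints bind.
kale only: max(415/64, 4.7/1.6) = 6.484 servings → $5.19.
strawberries only: max(415/106, 4.7/0.6) = 7.833 servings → $7.83.
broccoli only: max(415/61, 4.7/1.1) = 6.803 servings → $5.44.
kale + strawberries with both tight: 1.899 servings and 2.768 servings → $4.29.
kale + broccoli with both targets exact would need a negative amount; discard.
strawberries + broccoli with both tight: 2.123 servings and 3.115 servings → $4.61.
The minimum over all feasible corners is $4.29.

$4.29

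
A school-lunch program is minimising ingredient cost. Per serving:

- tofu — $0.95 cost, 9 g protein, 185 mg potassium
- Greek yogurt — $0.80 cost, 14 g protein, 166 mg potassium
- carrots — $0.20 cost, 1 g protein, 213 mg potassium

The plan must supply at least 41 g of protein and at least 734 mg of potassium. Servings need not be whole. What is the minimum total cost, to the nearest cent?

$2.52

At the optimum either one food covers both requirements or two foods hit both targets exactly; no other combination can be cheaper.
tofu only: max(41/9, 734/185) = 4.556 servings → $4.33.
Greek yogurt only: max(41/14, 734/166) = 4.422 servings → $3.54.
carrots only: max(41/1, 734/213) = 41 servings → $8.20.
tofu + Greek yogurt with both tight: 3.166 servings and 0.8932 servings → $3.72.
tofu + carrots: intersection lies outside the first quadrant.
Greek yogurt + carrots with both tight: 2.841 servings and 1.232 servings → $2.52.
Cheapest feasible corner: $2.52.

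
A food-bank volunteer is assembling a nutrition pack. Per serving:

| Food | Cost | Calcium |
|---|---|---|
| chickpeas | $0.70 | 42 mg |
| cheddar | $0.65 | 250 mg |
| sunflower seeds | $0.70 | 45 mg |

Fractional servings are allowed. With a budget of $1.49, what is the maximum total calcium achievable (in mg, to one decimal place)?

573.1 mg

Calcium per dollar: cheddar 384.6, sunflower seeds 64.29, chickpeas 60.
With no serving limits, spend the whole cost allowance on cheddar: $1.49 / $0.65 × 250 mg = 573.1 mg.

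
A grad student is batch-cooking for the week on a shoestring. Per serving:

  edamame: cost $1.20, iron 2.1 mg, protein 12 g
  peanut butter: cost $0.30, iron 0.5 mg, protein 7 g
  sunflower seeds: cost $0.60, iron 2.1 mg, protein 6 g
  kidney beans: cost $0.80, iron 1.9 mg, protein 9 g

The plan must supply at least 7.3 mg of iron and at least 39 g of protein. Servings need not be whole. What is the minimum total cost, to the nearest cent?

edamame only: max(7.3/2.1, 39/12) = 3.476 servings → $4.17.
peanut butter only: max(7.3/0.5, 39/7) = 14.6 servings → $4.38.
sunflower seeds only: max(7.3/2.1, 39/6) = 6.5 servings → $3.90.
kidney beans only: max(7.3/1.9, 39/9) = 4.333 servings → $3.47.
edamame + peanut butter: the both-tight solution has a negative serving — not a feasible corner.
edamame + sunflower seeds with both tight: 3.024 servings and 0.4524 servings → $3.90.
edamame + kidney beans with both tight: 2.154 servings and 1.462 servings → $3.75.
peanut butter + sunflower seeds with both tight: 3.256 servings and 2.701 servings → $2.60.
peanut butter + kidney beans with both tight: 0.9545 servings and 3.591 servings → $3.16.
sunflower seeds + kidney beans with both targets exact would need a negative amount; discard.
The minimum over all feasible corners is $2.60.

$2.60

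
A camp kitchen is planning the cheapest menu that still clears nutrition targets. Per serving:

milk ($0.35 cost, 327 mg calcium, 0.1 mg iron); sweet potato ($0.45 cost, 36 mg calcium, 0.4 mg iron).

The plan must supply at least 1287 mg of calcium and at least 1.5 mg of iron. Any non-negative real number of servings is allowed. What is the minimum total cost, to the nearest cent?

This is a tiny linear program; its minimum lies at a vertex of the feasible set. List the vertices and price them.
milk only: max(1287/327, 1.5/0.1) = 15 servings → $5.25.
sweet potato only: max(1287/36, 1.5/0.4) = 35.75 servings → $16.09.
milk + sweet potato with both tight: 3.623 servings and 2.844 servings → $2.55.
Cheapest feasible corner: $2.55.

$2.55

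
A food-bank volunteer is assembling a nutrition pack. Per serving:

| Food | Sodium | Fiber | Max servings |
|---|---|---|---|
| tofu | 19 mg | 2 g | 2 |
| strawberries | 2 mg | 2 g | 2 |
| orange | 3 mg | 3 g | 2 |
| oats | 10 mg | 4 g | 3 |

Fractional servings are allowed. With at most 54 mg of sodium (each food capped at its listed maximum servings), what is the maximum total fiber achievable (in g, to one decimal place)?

Fiber per mg sodium: strawberries 1, orange 1, oats 0.4, tofu 0.1053.
Take 2 servings of strawberries: uses 4 mg sodium, +4.0 g fiber (running total 4.0 g).
Take 2 servings of orange: uses 6 mg sodium, +6.0 g fiber (running total 10.0 g).
Take 3 servings of oats: uses 30 mg sodium, +12.0 g fiber (running total 22.0 g).
Take 0.7368 servings of tofu: uses 14 mg sodium, +1.5 g fiber (running total 23.5 g).
Filling greedily by fiber-per-mg sodium is optimal for one linear limit, giving 23.5 g.

23.5 g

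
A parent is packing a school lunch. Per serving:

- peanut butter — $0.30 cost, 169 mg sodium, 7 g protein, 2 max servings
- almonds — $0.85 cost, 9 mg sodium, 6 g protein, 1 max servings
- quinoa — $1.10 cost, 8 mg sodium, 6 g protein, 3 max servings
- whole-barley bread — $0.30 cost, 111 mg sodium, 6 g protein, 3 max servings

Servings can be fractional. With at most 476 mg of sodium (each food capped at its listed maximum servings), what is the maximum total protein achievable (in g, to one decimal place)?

46.6 g

Protein per mg sodium: quinoa 0.75, almonds 0.6667, whole-barley bread 0.05405, peanut butter 0.04142.
Take 3 servings of quinoa: uses 24 mg sodium, +18.0 g protein (running total 18.0 g).
Take 1 serving of almonds: uses 9 mg sodium, +6.0 g protein (running total 24.0 g).
Take 3 servings of whole-barley bread: uses 333 mg sodium, +18.0 g protein (running total 42.0 g).
Take 0.6509 servings of peanut butter: uses 110 mg sodium, +4.6 g protein (running total 46.6 g).
Filling greedily by protein-per-mg sodium is optimal for one linear limit, giving 46.6 g.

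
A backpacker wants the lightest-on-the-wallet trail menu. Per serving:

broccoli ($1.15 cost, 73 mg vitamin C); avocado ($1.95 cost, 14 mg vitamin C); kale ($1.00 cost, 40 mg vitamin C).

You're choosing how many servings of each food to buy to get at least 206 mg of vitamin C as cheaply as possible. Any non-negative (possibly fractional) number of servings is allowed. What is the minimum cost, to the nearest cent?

Cost per mg of vitamin C: broccoli $0.0158, kale $0.0250, avocado $0.1393.
With no serving limits, use only broccoli: 206 mg / 73 mg = 2.822 servings × $1.15 = $3.25.

$3.25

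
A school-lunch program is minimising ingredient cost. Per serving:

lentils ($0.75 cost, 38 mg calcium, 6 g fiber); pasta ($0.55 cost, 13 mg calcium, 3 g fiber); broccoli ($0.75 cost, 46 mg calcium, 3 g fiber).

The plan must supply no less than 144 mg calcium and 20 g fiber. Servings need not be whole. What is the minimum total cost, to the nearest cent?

$2.74

At the optimum either one food covers both requirements or two foods hit both targets exactly; no other combination can be cheaper.
lentils only: max(144/38, 20/6) = 3.789 servings → $2.84.
pasta only: max(144/13, 20/3) = 11.08 servings → $6.09.
broccoli only: max(144/46, 20/3) = 6.667 servings → $5.00.
lentils + pasta: intersection lies outside the first quadrant.
lentils + broccoli with both tight: 3.012 servings and 0.642 servings → $2.74.
pasta + broccoli with both tight: 4.929 servings and 1.737 servings → $4.01.
The minimum over all feasible corners is $2.74.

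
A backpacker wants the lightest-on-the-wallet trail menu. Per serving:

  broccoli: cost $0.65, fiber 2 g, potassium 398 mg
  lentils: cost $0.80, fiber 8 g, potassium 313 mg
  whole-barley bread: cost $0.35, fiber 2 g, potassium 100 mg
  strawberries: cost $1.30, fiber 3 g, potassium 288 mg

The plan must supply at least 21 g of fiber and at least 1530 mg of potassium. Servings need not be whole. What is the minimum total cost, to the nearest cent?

$3.10

With two linear requirements the optimum uses one or two foods; enumerate the corners.
broccoli only: max(21/2, 1530/398) = 10.5 servings → $6.83.
lentils only: max(21/8, 1530/313) = 4.888 servings → $3.91.
whole-barley bread only: max(21/2, 1530/100) = 15.3 servings → $5.36.
strawberries only: max(21/3, 1530/288) = 7 servings → $9.10.
broccoli + lentils with both tight: 2.215 servings and 2.071 servings → $3.10.
broccoli + whole-barley bread with both tight: 1.611 servings and 8.889 servings → $4.16.
broccoli + strawberries: intersection lies outside the first quadrant.
lentils + whole-barley bread: intersection lies outside the first quadrant.
lentils + strawberries with both tight: 1.068 servings and 4.152 servings → $6.25.
whole-barley bread + strawberries with both tight: 5.283 servings and 3.478 servings → $6.37.
The minimum over all feasible corners is $3.10.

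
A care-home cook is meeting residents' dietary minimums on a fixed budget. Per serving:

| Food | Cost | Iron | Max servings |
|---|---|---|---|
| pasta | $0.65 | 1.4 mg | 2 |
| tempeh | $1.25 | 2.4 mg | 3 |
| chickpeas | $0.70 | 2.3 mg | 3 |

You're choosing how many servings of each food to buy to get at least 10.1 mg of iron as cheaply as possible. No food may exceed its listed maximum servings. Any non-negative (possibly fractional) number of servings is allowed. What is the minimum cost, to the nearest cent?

$3.61

Cost per mg of iron: chickpeas $0.3043, pasta $0.4643, tempeh $0.5208.
Take 3 servings of chickpeas: +6.9 mg iron for $2.10 (total $2.10, still need 3.2 mg).
Take 2 servings of pasta: +2.8 mg iron for $1.30 (total $3.40, still need 0.4 mg).
Take 0.1667 servings of tempeh: +0.4 mg iron for $0.21 (total $3.61, still need 0.0 mg).
Greedy by cheapest-per-mg is optimal for a single linear constraint, so the minimum cost is $3.61.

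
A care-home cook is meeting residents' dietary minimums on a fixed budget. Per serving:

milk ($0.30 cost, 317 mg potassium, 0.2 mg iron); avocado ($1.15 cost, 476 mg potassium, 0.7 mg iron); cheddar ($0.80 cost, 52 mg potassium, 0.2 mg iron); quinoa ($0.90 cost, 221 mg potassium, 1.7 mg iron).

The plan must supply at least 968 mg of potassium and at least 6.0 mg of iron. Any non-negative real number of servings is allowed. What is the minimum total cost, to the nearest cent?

At the optimum either one food covers both requirements or two foods hit both targets exactly; no other combination can be cheaper.
milk only: max(968/317, 6.0/0.2) = 30 servings → $9.00.
avocado only: max(968/476, 6.0/0.7) = 8.571 servings → $9.86.
cheddar only: max(968/52, 6.0/0.2) = 30 servings → $24.00.
quinoa only: max(968/221, 6.0/1.7) = 4.38 servings → $3.94.
milk + avocado with both targets exact would need a negative amount; discard.
milk + cheddar with both targets exact would need a negative amount; discard.
milk + quinoa with both tight: 0.646 servings and 3.453 servings → $3.30.
avocado + cheddar: the both-tight solution has a negative serving — not a feasible corner.
avocado + quinoa with both tight: 0.4883 servings and 3.328 servings → $3.56.
cheddar + quinoa with both tight: 7.231 servings and 2.679 servings → $8.20.
Cheapest feasible corner: $3.30.

$3.30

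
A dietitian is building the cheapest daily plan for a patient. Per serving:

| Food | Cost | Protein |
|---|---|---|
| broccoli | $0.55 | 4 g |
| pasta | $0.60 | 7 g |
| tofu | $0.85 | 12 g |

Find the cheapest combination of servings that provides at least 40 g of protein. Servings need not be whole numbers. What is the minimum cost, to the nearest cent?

$2.83

Cost per g of protein: tofu $0.0708, pasta $0.0857, broccoli $0.1375.
With no serving limits, use only tofu: 40 g / 12 g = 3.333 servings × $0.85 = $2.83.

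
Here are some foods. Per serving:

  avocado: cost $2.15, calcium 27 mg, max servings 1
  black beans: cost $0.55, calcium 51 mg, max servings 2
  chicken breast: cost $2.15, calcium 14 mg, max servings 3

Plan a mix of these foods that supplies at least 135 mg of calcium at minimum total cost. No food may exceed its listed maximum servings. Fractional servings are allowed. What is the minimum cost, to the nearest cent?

$4.17

Cost per mg of calcium: black beans $0.0108, avocado $0.0796, chicken breast $0.1536.
Take 2 servings of black beans: +102.0 mg calcium for $1.10 (total $1.10, still need 33.0 mg).
Take 1 serving of avocado: +27.0 mg calcium for $2.15 (total $3.25, still need 6.0 mg).
Take 0.4286 servings of chicken breast: +6.0 mg calcium for $0.92 (total $4.17, still need 0.0 mg).
Filling from the cheapest source first is optimal under one linear minimum: $4.17.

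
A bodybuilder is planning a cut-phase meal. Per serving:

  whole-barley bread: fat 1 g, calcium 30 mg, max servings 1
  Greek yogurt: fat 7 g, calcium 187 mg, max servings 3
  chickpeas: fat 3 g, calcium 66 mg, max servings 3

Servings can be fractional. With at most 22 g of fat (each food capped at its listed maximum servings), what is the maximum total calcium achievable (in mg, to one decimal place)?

Calcium per g fat: whole-barley bread 30, Greek yogurt 26.71, chickpeas 22.
Take 1 serving of whole-barley bread: uses 1 g fat, +30.0 mg calcium (running total 30.0 mg).
Take 3 servings of Greek yogurt: uses 21 g fat, +561.0 mg calcium (running total 591.0 mg).
Filling greedily by calcium-per-g fat is optimal for one linear limit, giving 591.0 mg.

591.0 mg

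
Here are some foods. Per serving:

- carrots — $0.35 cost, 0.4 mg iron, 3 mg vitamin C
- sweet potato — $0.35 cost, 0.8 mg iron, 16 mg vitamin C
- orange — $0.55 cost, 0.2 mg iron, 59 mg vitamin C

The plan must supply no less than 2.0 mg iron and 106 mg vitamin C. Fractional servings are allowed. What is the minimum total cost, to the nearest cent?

$1.43

Compare the cost at each extreme point of the feasible region.
carrots only: max(2.0/0.4, 106/3) = 35.33 servings → $12.37.
sweet potato only: max(2.0/0.8, 106/16) = 6.625 servings → $2.32.
orange only: max(2.0/0.2, 106/59) = 10 servings → $5.50.
carrots + sweet potato with both targets exact would need a negative amount; discard.
carrots + orange with both tight: 4.209 servings and 1.583 servings → $2.34.
sweet potato + orange with both tight: 2.2 servings and 1.2 servings → $1.43.
The minimum over all feasible corners is $1.43.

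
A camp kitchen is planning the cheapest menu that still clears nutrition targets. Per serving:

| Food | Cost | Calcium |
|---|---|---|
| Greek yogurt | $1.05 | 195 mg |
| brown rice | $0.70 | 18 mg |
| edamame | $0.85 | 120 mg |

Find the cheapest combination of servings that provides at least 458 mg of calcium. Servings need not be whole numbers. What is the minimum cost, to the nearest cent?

$2.47

Cost per mg of calcium: Greek yogurt $0.0054, edamame $0.0071, brown rice $0.0389.
With no serving limits, use only Greek yogurt: 458 mg / 195 mg = 2.349 servings × $1.05 = $2.47.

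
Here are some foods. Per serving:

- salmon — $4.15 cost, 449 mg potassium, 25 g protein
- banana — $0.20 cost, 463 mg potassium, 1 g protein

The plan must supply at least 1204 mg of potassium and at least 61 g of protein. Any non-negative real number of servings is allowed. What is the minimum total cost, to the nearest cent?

$10.13

A basic optimal solution has at most two foods positive. Try each food alone and each pair with both targets met exactly.
salmon only: max(1204/449, 61/25) = 2.682 servings → $11.13.
banana only: max(1204/463, 61/1) = 61 servings → $12.20.
salmon + banana with both tight: 2.43 servings and 0.2437 servings → $10.13.
Cheapest feasible corner: $10.13.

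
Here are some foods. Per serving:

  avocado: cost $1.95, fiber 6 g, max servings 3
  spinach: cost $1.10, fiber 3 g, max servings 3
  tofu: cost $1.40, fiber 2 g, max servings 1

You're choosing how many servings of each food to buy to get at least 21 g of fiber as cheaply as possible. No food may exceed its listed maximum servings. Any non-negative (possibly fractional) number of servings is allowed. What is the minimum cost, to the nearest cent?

Cost per g of fiber: avocado $0.3250, spinach $0.3667, tofu $0.7000.
Take 3 servings of avocado: +18.0 g fiber for $5.85 (total $5.85, still need 3.0 g).
Take 1 serving of spinach: +3.0 g fiber for $1.10 (total $6.95, still need 0.0 g).
Greedy by cheapest-per-g is optimal for a single linear constraint, so the minimum cost is $6.95.

$6.95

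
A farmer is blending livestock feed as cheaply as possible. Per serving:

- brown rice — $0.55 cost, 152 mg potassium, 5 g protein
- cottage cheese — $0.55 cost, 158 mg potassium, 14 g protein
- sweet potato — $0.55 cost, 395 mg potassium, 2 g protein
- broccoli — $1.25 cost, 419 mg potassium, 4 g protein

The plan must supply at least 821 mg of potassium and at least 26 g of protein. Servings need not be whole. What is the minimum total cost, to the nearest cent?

$1.69

The cheapest plan sits at a corner of the feasible region — with two constraints it uses at most two foods.
brown rice only: max(821/152, 26/5) = 5.401 servings → $2.97.
cottage cheese only: max(821/158, 26/14) = 5.196 servings → $2.86.
sweet potato only: max(821/395, 26/2) = 13 servings → $7.15.
broccoli only: max(821/419, 26/4) = 6.5 servings → $8.12.
brown rice + cottage cheese: intersection lies outside the first quadrant.
brown rice + sweet potato with both tight: 5.163 servings and 0.09156 servings → $2.89.
brown rice + broccoli with both tight: 5.118 servings and 0.1029 servings → $2.94.
cottage cheese + sweet potato with both tight: 1.655 servings and 1.417 servings → $1.69.
cottage cheese + broccoli with both tight: 1.454 servings and 1.411 servings → $2.56.
sweet potato + broccoli: the both-tight solution has a negative serving — not a feasible corner.
Cheapest feasible corner: $1.69.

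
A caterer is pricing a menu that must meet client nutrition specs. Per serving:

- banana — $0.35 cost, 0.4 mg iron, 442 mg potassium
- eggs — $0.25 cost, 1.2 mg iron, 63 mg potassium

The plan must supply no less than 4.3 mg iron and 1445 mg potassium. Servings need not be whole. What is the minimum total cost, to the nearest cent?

$1.67

Minimising a linear cost over {iron ≥ 4.3, potassium ≥ 1445, servings ≥ 0} — the optimum is at a vertex, using one or two foods.
banana only: max(4.3/0.4, 1445/442) = 10.75 servings → $3.76.
eggs only: max(4.3/1.2, 1445/63) = 22.94 servings → $5.73.
banana + eggs with both tight: 2.896 servings and 2.618 servings → $1.67.
The minimum over all feasible corners is $1.67.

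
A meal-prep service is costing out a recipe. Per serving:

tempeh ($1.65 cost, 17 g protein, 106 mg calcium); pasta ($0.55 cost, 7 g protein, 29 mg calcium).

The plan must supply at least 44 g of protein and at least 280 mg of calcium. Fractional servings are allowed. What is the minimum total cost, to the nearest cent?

$4.36

This is a tiny linear program; its minimum lies at a vertex of the feasible set. List the vertices and price them.
tempeh only: max(44/17, 280/106) = 2.642 servings → $4.36.
pasta only: max(44/7, 280/29) = 9.655 servings → $5.31.
tempeh + pasta: intersection lies outside the first quadrant.
The minimum over all feasible corners is $4.36.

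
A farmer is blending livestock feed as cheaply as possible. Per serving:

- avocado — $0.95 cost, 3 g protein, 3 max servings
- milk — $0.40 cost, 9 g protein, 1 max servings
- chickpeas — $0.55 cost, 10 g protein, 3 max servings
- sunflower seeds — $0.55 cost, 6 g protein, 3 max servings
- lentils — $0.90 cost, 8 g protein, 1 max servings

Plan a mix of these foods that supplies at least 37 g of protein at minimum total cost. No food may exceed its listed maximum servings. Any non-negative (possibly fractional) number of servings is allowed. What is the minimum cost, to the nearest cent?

$1.94

Cost per g of protein: milk $0.0444, chickpeas $0.0550, sunflower seeds $0.0917, lentils $0.1125, avocado $0.3167.
Take 1 serving of milk: +9.0 g protein for $0.40 (total $0.40, still need 28.0 g).
Take 2.8 servings of chickpeas: +28.0 g protein for $1.54 (total $1.94, still need 0.0 g).
Greedy by cheapest-per-g is optimal for a single linear constraint, so the minimum cost is $1.94.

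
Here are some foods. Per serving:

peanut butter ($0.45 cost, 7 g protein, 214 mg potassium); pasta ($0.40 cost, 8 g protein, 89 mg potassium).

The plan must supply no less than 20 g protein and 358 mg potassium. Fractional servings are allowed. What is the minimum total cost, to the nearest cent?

$1.10

An LP optimum is at a vertex; with two nutrient constraints at most two foods are used. Check each candidate.
peanut butter only: max(20/7, 358/214) = 2.857 servings → $1.29.
pasta only: max(20/8, 358/89) = 4.022 servings → $1.61.
peanut butter + pasta with both tight: 0.9954 servings and 1.629 servings → $1.10.
Cheapest feasible corner: $1.10.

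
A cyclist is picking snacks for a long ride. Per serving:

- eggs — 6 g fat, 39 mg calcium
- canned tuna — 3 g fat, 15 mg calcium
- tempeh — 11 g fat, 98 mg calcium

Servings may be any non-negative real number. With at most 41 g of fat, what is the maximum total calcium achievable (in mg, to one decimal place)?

Calcium per g fat: tempeh 8.909, eggs 6.5, canned tuna 5.
With no serving limits, spend the whole fat allowance on tempeh: 41 g / 11 g × 98 mg = 365.3 mg.

365.3 mg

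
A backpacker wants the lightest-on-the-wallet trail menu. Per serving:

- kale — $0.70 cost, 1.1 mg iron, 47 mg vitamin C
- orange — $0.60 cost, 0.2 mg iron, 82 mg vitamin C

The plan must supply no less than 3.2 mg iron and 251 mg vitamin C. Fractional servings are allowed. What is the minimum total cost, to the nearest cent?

$2.77

Two binding constraints pin down two serving amounts, so the optimal mix uses at most two foods. The candidates are each food alone (scaled to the tighter of iron/vitamin C) and each pair with both constraints tight.
kale only: max(3.2/1.1, 251/47) = 5.34 servings → $3.74.
orange only: max(3.2/0.2, 251/82) = 16 servings → $9.60.
kale + orange with both tight: 2.626 servings and 1.556 servings → $2.77.
The minimum over all feasible corners is $2.77.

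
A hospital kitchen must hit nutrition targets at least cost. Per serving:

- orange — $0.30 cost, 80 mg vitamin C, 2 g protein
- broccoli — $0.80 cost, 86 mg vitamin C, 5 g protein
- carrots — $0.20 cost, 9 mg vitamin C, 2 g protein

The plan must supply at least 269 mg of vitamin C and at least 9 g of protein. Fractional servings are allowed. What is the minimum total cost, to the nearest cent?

Two binding constraints pin down two serving amounts, so the optimal mix uses at most two foods. The candidates are each food alone (scaled to the tighter of vitamin C/protein) and each pair with both constraints tight.
orange only: max(269/80, 9/2) = 4.5 servings → $1.35.
broccoli only: max(269/86, 9/5) = 3.128 servings → $2.50.
carrots only: max(269/9, 9/2) = 29.89 servings → $5.98.
orange + broccoli with both tight: 2.504 servings and 0.7982 servings → $1.39.
orange + carrots with both tight: 3.218 servings and 1.282 servings → $1.22.
broccoli + carrots: intersection lies outside the first quadrant.
Cheapest feasible corner: $1.22.

$1.22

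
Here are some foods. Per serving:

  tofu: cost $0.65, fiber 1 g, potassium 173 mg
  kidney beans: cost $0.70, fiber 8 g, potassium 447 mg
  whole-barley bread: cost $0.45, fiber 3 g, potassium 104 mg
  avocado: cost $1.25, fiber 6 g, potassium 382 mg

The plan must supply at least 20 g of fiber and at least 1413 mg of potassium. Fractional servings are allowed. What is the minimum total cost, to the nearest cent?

$2.21

The cheapest plan sits at a corner of the feasible region — with two constraints it uses at most two foods.
tofu only: max(20/1, 1413/173) = 20 servings → $13.00.
kidney beans only: max(20/8, 1413/447) = 3.161 servings → $2.21.
whole-barley bread only: max(20/3, 1413/104) = 13.59 servings → $6.11.
avocado only: max(20/6, 1413/382) = 3.699 servings → $4.62.
tofu + kidney beans with both tight: 2.523 servings and 2.185 servings → $3.17.
tofu + whole-barley bread with both tight: 5.202 servings and 4.933 servings → $5.60.
tofu + avocado with both tight: 1.277 servings and 3.12 servings → $4.73.
kidney beans + whole-barley bread: intersection lies outside the first quadrant.
kidney beans + avocado with both targets exact would need a negative amount; discard.
whole-barley bread + avocado: the both-tight solution has a negative serving — not a feasible corner.
So the least-cost plan costs $2.21.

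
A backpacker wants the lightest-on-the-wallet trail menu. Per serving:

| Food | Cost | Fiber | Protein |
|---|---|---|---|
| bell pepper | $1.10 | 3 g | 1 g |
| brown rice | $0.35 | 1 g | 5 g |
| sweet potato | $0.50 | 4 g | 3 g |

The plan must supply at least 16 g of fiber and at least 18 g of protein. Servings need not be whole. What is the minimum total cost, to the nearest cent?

Check every corner: each single food scaled to meet both minima, and each pair solved so both constraints bind.
bell pepper only: max(16/3, 18/1) = 18 servings → $19.80.
brown rice only: max(16/1, 18/5) = 16 servings → $5.60.
sweet potato only: max(16/4, 18/3) = 6 servings → $3.00.
bell pepper + brown rice with both tight: 4.429 servings and 2.714 servings → $5.82.
bell pepper + sweet potato: the both-tight solution has a negative serving — not a feasible corner.
brown rice + sweet potato with both tight: 1.412 servings and 3.647 servings → $2.32.
So the least-cost plan costs $2.32.

$2.32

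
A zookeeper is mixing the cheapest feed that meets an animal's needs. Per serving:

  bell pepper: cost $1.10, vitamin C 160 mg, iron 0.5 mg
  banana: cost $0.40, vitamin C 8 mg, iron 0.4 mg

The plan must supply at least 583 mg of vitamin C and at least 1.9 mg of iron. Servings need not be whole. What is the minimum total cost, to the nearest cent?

With two linear requirements the optimum uses one or two foods; enumerate the corners.
bell pepper only: max(583/160, 1.9/0.5) = 3.8 servings → $4.18.
banana only: max(583/8, 1.9/0.4) = 72.88 servings → $29.15.
bell pepper + banana with both tight: 3.633 servings and 0.2083 servings → $4.08.
So the least-cost plan costs $4.08.

$4.08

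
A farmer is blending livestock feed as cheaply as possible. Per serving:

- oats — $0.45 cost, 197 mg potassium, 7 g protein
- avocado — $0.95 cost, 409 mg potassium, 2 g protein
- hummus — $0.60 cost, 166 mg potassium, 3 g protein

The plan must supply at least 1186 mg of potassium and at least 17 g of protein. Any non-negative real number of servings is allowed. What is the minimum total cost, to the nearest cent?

oats only: max(1186/197, 17/7) = 6.02 servings → $2.71.
avocado only: max(1186/409, 17/2) = 8.5 servings → $8.07.
hummus only: max(1186/166, 17/3) = 7.145 servings → $4.29.
oats + avocado with both tight: 1.855 servings and 2.006 servings → $2.74.
oats + hummus: the both-tight solution has a negative serving — not a feasible corner.
avocado + hummus with both tight: 0.8223 servings and 5.118 servings → $3.85.
The minimum over all feasible corners is $2.71.

$2.71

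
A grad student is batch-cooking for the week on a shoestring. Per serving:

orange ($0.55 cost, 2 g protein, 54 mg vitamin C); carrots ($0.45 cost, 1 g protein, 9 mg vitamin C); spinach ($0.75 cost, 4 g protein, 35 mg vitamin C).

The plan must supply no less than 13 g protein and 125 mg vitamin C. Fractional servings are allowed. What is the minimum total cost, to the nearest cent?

Two binding constraints pin down two serving amounts, so the optimal mix uses at most two foods. The candidates are each food alone (scaled to the tighter of protein/vitamin C) and each pair with both constraints tight.
orange only: max(13/2, 125/54) = 6.5 servings → $3.58.
carrots only: max(13/1, 125/9) = 13.89 servings → $6.25.
spinach only: max(13/4, 125/35) = 3.571 servings → $2.68.
orange + carrots with both tight: 0.2222 servings and 12.56 servings → $5.77.
orange + spinach with both tight: 0.3082 servings and 3.096 servings → $2.49.
carrots + spinach with both targets exact would need a negative amount; discard.
So the least-cost plan costs $2.49.

$2.49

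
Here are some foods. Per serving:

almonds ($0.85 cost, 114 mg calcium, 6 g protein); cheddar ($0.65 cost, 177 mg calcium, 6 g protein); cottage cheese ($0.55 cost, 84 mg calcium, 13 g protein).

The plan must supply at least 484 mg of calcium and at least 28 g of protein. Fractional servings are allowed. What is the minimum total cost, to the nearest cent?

$2.05

Minimising a linear cost over {calcium ≥ 484, protein ≥ 28, servings ≥ 0} — the optimum is at a vertex, using one or two foods.
almonds only: max(484/114, 28/6) = 4.667 servings → $3.97.
cheddar only: max(484/177, 28/6) = 4.667 servings → $3.03.
cottage cheese only: max(484/84, 28/13) = 5.762 servings → $3.17.
almonds + cheddar: the both-tight solution has a negative serving — not a feasible corner.
almonds + cottage cheese with both tight: 4.029 servings and 0.2945 servings → $3.59.
cheddar + cottage cheese with both tight: 2.193 servings and 1.142 servings → $2.05.
The minimum over all feasible corners is $2.05.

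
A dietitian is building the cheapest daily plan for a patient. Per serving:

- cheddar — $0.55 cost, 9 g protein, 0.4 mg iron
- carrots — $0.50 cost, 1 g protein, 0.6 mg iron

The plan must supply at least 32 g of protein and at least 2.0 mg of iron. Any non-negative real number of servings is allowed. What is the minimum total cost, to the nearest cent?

$2.41

Minimising a linear cost over {protein ≥ 32, iron ≥ 2.0, servings ≥ 0} — the optimum is at a vertex, using one or two foods.
cheddar only: max(32/9, 2.0/0.4) = 5 servings → $2.75.
carrots only: max(32/1, 2.0/0.6) = 32 servings → $16.00.
cheddar + carrots with both tight: 3.44 servings and 1.04 servings → $2.41.
So the least-cost plan costs $2.41.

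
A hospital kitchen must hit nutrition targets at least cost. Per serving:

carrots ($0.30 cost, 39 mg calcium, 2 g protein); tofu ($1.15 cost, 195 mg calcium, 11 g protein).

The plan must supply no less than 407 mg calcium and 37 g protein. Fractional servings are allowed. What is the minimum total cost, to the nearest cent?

$3.87

Two binding constraints pin down two serving amounts, so the optimal mix uses at most two foods. The candidates are each food alone (scaled to the tighter of calcium/protein) and each pair with both constraints tight.
carrots only: max(407/39, 37/2) = 18.5 servings → $5.55.
tofu only: max(407/195, 37/11) = 3.364 servings → $3.87.
carrots + tofu with both targets exact would need a negative amount; discard.
So the least-cost plan costs $3.87.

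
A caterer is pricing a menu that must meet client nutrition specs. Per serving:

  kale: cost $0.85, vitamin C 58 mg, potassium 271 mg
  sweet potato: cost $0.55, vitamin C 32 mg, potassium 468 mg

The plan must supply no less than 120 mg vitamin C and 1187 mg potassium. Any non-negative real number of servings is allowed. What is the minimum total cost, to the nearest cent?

$1.92

Two binding constraints pin down two serving amounts, so the optimal mix uses at most two foods. The candidates are each food alone (scaled to the tighter of vitamin C/potassium) and each pair with both constraints tight.
kale only: max(120/58, 1187/271) = 4.38 servings → $3.72.
sweet potato only: max(120/32, 1187/468) = 3.75 servings → $2.06.
kale + sweet potato with both tight: 0.984 servings and 1.967 servings → $1.92.
Cheapest feasible corner: $1.92.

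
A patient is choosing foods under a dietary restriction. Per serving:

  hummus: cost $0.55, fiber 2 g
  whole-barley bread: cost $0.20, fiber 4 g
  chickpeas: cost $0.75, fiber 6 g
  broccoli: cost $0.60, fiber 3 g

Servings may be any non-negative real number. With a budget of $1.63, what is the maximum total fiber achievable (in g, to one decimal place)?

32.6 g

Fiber per dollar: whole-barley bread 20, chickpeas 8, broccoli 5, hummus 3.636.
With no serving limits, spend the whole cost allowance on whole-barley bread: $1.63 / $0.20 × 4 g = 32.6 g.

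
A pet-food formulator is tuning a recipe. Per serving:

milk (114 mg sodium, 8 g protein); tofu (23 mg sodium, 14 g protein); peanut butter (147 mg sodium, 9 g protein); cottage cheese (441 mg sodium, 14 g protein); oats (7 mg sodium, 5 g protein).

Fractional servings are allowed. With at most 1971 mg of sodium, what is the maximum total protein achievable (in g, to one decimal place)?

1407.9 g

Protein per mg sodium: oats 0.7143, tofu 0.6087, milk 0.07018, peanut butter 0.06122, cottage cheese 0.03175.
With no serving limits, spend the whole sodium allowance on oats: 1971 mg / 7 mg × 5 g = 1407.9 g.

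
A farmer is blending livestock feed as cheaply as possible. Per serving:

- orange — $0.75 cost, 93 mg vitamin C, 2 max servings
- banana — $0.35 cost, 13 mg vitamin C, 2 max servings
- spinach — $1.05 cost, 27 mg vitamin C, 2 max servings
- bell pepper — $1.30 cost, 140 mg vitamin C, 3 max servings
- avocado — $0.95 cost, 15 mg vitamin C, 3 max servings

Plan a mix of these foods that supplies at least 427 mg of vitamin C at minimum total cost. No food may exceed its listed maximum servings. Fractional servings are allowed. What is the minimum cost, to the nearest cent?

Cost per mg of vitamin C: orange $0.0081, bell pepper $0.0093, banana $0.0269, spinach $0.0389, avocado $0.0633.
Take 2 servings of orange: +186.0 mg vitamin C for $1.50 (total $1.50, still need 241.0 mg).
Take 1.721 servings of bell pepper: +241.0 mg vitamin C for $2.24 (total $3.74, still need 0.0 mg).
Filling from the cheapest source first is optimal under one linear minimum: $3.74.

$3.74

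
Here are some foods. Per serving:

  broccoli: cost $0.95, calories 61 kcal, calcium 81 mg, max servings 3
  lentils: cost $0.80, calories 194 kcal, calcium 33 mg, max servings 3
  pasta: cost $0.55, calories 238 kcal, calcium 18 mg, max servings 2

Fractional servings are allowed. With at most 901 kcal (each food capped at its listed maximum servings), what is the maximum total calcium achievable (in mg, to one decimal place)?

352.3 mg

Calcium per kcal: broccoli 1.328, lentils 0.1701, pasta 0.07563.
Take 3 servings of broccoli: uses 183 kcal, +243.0 mg calcium (running total 243.0 mg).
Take 3 servings of lentils: uses 582 kcal, +99.0 mg calcium (running total 342.0 mg).
Take 0.5714 servings of pasta: uses 136 kcal, +10.3 mg calcium (running total 352.3 mg).
Filling greedily by calcium-per-kcal is optimal for one linear limit, giving 352.3 mg.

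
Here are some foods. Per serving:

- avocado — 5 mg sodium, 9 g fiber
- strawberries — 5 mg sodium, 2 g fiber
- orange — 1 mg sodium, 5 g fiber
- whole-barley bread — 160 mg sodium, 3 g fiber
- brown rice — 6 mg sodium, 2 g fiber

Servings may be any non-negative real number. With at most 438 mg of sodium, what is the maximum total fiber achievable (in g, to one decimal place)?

2190.0 g

Fiber per mg sodium: orange 5, avocado 1.8, strawberries 0.4, brown rice 0.3333, whole-barley bread 0.01875.
With no serving limits, spend the whole sodium allowance on orange: 438 mg / 1 mg × 5 g = 2190.0 g.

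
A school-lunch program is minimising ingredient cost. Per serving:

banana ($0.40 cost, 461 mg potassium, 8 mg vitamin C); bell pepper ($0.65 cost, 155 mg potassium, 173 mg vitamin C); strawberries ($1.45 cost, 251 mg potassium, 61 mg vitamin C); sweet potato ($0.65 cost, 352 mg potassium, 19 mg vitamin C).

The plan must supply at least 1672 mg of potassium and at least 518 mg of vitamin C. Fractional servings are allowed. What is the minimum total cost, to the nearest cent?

$2.93

The cheapest plan sits at a corner of the feasible region — with two constraints it uses at most two foods.
banana only: max(1672/461, 518/8) = 64.75 servings → $25.90.
bell pepper only: max(1672/155, 518/173) = 10.79 servings → $7.01.
strawberries only: max(1672/251, 518/61) = 8.492 servings → $12.31.
sweet potato only: max(1672/352, 518/19) = 27.26 servings → $17.72.
banana + bell pepper with both tight: 2.662 servings and 2.871 servings → $2.93.
banana + strawberries: intersection lies outside the first quadrant.
banana + sweet potato: the both-tight solution has a negative serving — not a feasible corner.
bell pepper + strawberries with both tight: 0.8251 servings and 6.152 servings → $9.46.
bell pepper + sweet potato with both tight: 2.598 servings and 3.606 servings → $4.03.
strawberries + sweet potato with both targets exact would need a negative amount; discard.
Cheapest feasible corner: $2.93.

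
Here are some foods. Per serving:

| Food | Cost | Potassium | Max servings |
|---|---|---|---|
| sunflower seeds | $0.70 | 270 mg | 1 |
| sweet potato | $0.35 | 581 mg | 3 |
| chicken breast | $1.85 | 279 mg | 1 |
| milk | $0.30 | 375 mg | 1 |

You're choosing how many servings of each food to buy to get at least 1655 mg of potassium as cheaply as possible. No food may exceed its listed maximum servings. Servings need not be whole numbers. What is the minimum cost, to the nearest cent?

$1.00

Cost per mg of potassium: sweet potato $0.0006, milk $0.0008, sunflower seeds $0.0026, chicken breast $0.0066.
Take 2.849 servings of sweet potato: +1655.0 mg potassium for $1.00 (total $1.00, still need 0.0 mg).
Filling from the cheapest source first is optimal under one linear minimum: $1.00.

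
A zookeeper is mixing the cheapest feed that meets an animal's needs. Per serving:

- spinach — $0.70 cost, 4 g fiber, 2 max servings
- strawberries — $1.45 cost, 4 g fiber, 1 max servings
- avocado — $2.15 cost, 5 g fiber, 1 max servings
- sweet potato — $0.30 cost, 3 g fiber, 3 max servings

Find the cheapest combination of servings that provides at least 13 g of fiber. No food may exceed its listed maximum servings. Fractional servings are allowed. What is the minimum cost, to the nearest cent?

$1.60

Cost per g of fiber: sweet potato $0.1000, spinach $0.1750, strawberries $0.3625, avocado $0.4300.
Take 3 servings of sweet potato: +9.0 g fiber for $0.90 (total $0.90, still need 4.0 g).
Take 1 serving of spinach: +4.0 g fiber for $0.70 (total $1.60, still need 0.0 g).
Filling from the cheapest source first is optimal under one linear minimum: $1.60.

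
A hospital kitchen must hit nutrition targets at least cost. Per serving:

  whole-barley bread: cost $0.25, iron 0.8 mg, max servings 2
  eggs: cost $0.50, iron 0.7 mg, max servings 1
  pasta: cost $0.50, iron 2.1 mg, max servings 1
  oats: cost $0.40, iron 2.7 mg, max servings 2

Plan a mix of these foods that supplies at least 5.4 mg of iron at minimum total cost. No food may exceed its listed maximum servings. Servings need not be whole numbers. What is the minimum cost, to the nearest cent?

Cost per mg of iron: oats $0.1481, pasta $0.2381, whole-barley bread $0.3125, eggs $0.7143.
Take 2 servings of oats: +5.4 mg iron for $0.80 (total $0.80, still need 0.0 mg).
Greedy by cheapest-per-mg is optimal for a single linear constraint, so the minimum cost is $0.80.

$0.80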